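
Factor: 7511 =7^1*29^1*37^1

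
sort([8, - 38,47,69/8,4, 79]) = [-38,4,8,69/8,47,79]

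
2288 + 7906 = 10194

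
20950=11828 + 9122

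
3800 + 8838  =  12638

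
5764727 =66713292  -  60948565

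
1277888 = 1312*974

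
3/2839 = 3/2839 = 0.00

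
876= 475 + 401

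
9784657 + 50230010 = 60014667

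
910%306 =298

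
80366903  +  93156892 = 173523795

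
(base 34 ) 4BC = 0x1392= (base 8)11622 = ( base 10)5010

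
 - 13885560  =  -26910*516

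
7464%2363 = 375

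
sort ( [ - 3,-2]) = [ - 3, - 2]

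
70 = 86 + -16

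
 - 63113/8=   -7890 + 7/8 = - 7889.12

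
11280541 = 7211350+4069191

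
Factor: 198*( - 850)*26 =  -  2^3 *3^2* 5^2*11^1 * 13^1*17^1 = - 4375800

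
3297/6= 549 + 1/2 = 549.50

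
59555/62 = 960  +  35/62 = 960.56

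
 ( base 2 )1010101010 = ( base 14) 36A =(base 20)1E2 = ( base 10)682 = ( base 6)3054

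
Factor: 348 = 2^2 * 3^1*29^1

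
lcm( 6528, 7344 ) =58752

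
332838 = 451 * 738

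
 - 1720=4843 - 6563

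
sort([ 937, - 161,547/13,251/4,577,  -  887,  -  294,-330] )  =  [  -  887,  -  330,-294, - 161,547/13,251/4,  577, 937]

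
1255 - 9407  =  -8152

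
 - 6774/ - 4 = 1693 + 1/2 = 1693.50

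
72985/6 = 72985/6 = 12164.17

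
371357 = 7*53051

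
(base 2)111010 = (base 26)26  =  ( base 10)58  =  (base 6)134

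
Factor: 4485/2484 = 2^(  -  2)*3^( - 2) *5^1*13^1 = 65/36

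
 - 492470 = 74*( - 6655) 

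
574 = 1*574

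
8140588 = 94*86602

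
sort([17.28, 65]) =[ 17.28, 65]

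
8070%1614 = 0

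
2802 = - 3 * ( - 934) 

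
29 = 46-17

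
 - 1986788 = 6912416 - 8899204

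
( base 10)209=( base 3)21202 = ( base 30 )6t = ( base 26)81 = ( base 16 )D1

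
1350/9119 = 1350/9119  =  0.15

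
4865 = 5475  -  610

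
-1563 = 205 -1768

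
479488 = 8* 59936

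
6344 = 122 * 52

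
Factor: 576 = 2^6*3^2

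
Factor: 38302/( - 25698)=  -  19151/12849=-3^( - 1 )*11^1 * 1741^1*4283^( -1) 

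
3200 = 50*64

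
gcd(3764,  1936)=4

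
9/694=9/694 = 0.01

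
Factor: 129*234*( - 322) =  - 9719892 = - 2^2*3^3*7^1* 13^1*23^1 * 43^1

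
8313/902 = 8313/902 = 9.22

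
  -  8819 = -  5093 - 3726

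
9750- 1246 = 8504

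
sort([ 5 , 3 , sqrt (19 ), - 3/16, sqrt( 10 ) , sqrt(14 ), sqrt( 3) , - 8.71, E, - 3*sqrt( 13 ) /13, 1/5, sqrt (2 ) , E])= [ - 8.71, - 3*sqrt ( 13) /13, - 3/16, 1/5 , sqrt(2),sqrt(3), E , E, 3, sqrt( 10 ), sqrt( 14),sqrt ( 19), 5]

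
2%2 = 0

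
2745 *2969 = 8149905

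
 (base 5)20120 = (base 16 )505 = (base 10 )1285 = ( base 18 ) 3h7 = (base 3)1202121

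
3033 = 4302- 1269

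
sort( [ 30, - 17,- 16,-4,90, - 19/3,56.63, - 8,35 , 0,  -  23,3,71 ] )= [ - 23, - 17,-16, - 8, - 19/3,- 4,0, 3, 30,35 , 56.63,71  ,  90]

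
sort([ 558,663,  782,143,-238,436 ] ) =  [-238,143 , 436,558,663, 782]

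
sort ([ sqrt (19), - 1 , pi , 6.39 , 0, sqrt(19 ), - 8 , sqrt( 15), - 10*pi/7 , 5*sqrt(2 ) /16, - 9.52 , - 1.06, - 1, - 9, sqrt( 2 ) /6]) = [ - 9.52, - 9, - 8, -10*pi/7, - 1.06, - 1, - 1,0, sqrt( 2)/6, 5*sqrt(2)/16, pi,sqrt( 15) , sqrt(19 ), sqrt(  19 ),6.39]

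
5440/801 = 6 + 634/801 = 6.79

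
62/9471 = 62/9471 = 0.01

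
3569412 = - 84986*( - 42)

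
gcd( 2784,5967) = 3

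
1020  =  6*170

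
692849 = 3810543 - 3117694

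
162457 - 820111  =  -657654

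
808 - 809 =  - 1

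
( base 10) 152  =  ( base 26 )5M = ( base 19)80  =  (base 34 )4G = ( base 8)230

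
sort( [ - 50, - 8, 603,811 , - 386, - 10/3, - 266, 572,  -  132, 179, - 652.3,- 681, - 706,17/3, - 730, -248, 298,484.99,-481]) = [ - 730, - 706, - 681, - 652.3, - 481 , - 386, - 266, - 248, - 132, - 50, - 8, - 10/3, 17/3, 179, 298, 484.99 , 572,603,  811]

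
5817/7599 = 1939/2533 = 0.77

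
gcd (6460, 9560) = 20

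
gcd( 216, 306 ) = 18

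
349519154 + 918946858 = 1268466012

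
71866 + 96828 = 168694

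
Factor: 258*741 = 2^1 *3^2*13^1*19^1*43^1 = 191178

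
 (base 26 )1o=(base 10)50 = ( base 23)24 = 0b110010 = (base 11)46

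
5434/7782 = 2717/3891 = 0.70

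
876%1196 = 876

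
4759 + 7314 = 12073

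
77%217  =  77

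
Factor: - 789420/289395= - 892/327 = - 2^2*3^( - 1) * 109^( - 1 ) * 223^1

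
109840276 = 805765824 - 695925548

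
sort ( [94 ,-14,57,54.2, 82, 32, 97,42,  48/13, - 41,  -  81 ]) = [- 81  ,  -  41,-14,  48/13,32,42,54.2,57,82,94 , 97 ]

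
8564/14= 611+ 5/7= 611.71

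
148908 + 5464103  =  5613011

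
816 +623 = 1439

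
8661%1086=1059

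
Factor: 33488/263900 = 2^2*5^( - 2)*23^1*29^( - 1) = 92/725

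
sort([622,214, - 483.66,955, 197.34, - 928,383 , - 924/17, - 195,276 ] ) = [-928, - 483.66,- 195,  -  924/17,197.34,214, 276,383, 622,955]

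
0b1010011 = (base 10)83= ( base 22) 3H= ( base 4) 1103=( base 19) 47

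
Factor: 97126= 2^1*48563^1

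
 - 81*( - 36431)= 2950911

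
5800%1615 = 955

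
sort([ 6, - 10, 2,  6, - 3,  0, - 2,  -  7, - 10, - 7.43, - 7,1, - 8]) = [ - 10, - 10, - 8, - 7.43,-7,-7, -3, - 2,0,1, 2,6,  6]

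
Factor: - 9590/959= - 2^1*5^1 =- 10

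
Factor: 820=2^2 * 5^1 * 41^1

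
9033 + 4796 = 13829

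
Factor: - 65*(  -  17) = 1105= 5^1*13^1 *17^1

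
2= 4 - 2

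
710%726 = 710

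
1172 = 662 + 510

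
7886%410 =96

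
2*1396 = 2792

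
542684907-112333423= 430351484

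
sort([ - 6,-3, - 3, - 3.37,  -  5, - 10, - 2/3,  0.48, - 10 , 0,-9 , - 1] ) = [-10, - 10, - 9 ,- 6, - 5 ,-3.37, -3,- 3,  -  1, - 2/3, 0,0.48] 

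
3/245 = 3/245 = 0.01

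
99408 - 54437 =44971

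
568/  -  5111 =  -1 + 4543/5111 = -0.11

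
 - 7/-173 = 7/173 = 0.04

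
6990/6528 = 1165/1088 = 1.07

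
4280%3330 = 950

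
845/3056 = 845/3056 = 0.28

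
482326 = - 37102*( -13) 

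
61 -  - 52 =113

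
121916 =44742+77174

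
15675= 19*825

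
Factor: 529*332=175628=2^2*23^2*83^1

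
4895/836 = 5 + 65/76=5.86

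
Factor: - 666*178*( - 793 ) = 2^2*3^2*13^1*37^1*61^1*89^1 = 94008564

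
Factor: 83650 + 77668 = 2^1*79^1*1021^1= 161318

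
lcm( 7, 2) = 14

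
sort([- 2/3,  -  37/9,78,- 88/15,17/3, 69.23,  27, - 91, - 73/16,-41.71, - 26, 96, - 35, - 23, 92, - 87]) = [-91, - 87, -41.71, - 35, - 26, - 23, - 88/15, - 73/16, - 37/9, - 2/3,17/3, 27,69.23,78 , 92,96] 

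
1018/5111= 1018/5111= 0.20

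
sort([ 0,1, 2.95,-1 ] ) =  [-1 , 0,1,2.95 ]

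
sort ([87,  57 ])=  [57, 87] 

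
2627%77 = 9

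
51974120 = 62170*836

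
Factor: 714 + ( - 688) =2^1*13^1 =26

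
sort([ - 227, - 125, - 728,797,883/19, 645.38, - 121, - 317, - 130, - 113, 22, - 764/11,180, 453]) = [ - 728,  -  317, - 227, - 130, - 125, - 121, - 113,  -  764/11,  22, 883/19,180, 453, 645.38, 797 ]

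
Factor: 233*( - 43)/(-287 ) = 10019/287 = 7^(-1 ) * 41^(-1 )*43^1*233^1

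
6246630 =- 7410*( - 843 ) 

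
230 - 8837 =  - 8607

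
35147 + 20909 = 56056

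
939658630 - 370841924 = 568816706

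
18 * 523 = 9414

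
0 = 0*944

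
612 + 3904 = 4516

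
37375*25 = 934375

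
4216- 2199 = 2017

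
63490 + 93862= 157352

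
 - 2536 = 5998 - 8534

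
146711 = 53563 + 93148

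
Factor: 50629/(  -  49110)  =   -2^( - 1 ) * 3^( - 1)*5^(-1 )*197^1 * 257^1*1637^( - 1)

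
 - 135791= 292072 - 427863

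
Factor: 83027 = 7^1*29^1*409^1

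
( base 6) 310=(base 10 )114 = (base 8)162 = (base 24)4i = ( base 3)11020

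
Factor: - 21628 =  - 2^2*5407^1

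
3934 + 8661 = 12595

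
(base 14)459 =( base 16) 35f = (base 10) 863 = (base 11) 715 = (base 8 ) 1537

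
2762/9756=1381/4878 = 0.28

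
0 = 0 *11605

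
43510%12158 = 7036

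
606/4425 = 202/1475 = 0.14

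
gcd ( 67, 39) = 1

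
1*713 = 713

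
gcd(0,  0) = 0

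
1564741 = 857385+707356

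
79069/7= 79069/7 = 11295.57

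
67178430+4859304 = 72037734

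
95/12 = 95/12 = 7.92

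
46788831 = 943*49617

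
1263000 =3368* 375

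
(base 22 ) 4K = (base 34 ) 36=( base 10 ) 108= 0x6c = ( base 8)154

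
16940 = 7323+9617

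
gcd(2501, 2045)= 1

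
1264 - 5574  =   - 4310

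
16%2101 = 16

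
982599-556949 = 425650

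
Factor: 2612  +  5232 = 2^2*37^1*53^1=7844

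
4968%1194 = 192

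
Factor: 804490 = 2^1*5^1 * 80449^1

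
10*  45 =450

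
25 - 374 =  - 349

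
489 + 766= 1255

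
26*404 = 10504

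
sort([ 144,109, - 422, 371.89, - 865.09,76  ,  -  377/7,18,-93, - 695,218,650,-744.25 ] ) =[  -  865.09,  -  744.25, - 695, - 422, - 93 ,  -  377/7,  18,76,  109, 144  ,  218,371.89, 650]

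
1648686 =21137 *78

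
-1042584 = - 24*43441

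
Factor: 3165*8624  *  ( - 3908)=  - 106668703680= - 2^6*3^1 *5^1 *7^2*11^1 * 211^1*977^1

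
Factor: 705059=53^2*251^1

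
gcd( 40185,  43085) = 5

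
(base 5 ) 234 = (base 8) 105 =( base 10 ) 69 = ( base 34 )21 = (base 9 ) 76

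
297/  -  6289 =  - 297/6289 = - 0.05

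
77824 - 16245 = 61579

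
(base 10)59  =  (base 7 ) 113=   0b111011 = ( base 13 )47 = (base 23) 2D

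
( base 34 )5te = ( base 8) 15174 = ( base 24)bic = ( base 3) 100022010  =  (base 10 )6780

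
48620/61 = 797+3/61 =797.05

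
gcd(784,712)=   8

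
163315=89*1835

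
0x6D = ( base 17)67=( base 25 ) 49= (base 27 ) 41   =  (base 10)109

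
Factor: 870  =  2^1*3^1*5^1*29^1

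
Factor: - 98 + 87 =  -11= - 11^1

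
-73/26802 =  - 1+26729/26802 = - 0.00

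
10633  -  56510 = -45877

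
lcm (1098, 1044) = 63684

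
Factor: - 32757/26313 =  - 7^(- 2 )*61^1 = - 61/49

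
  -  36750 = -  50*735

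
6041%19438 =6041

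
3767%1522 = 723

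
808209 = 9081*89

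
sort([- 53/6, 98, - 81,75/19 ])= [ -81,-53/6,75/19, 98]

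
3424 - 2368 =1056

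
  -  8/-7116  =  2/1779 = 0.00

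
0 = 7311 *0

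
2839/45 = 2839/45 = 63.09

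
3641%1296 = 1049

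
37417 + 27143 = 64560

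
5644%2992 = 2652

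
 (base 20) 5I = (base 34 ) 3G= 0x76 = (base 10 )118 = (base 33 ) 3j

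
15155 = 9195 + 5960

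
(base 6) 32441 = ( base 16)1189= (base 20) b49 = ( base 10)4489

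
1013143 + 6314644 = 7327787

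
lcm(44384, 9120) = 665760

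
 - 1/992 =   -  1+991/992= - 0.00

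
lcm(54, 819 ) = 4914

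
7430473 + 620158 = 8050631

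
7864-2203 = 5661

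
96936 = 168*577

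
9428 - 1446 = 7982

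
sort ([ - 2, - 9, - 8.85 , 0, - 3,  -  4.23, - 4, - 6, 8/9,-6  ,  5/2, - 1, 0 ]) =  [-9, - 8.85,-6, - 6, - 4.23,- 4, - 3,-2, - 1, 0, 0, 8/9, 5/2] 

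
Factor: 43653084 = 2^2*3^1*31^1*43^1*2729^1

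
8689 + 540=9229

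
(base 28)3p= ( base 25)49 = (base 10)109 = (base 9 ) 131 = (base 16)6d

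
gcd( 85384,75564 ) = 4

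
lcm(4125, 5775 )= 28875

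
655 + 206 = 861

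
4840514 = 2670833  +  2169681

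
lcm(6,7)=42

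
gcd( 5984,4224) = 352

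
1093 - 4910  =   - 3817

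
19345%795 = 265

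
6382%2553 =1276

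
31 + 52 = 83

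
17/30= 17/30 =0.57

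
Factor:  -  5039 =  -5039^1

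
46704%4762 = 3846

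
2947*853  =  2513791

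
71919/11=6538 + 1/11 = 6538.09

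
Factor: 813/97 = 3^1*97^( - 1) * 271^1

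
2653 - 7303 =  - 4650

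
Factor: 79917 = 3^1*17^1*1567^1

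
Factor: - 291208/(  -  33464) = 47^(- 1 )*409^1 =409/47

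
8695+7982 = 16677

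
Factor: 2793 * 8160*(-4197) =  - 2^5*3^3*5^1 * 7^2*17^1 * 19^1  *  1399^1 = - 95653323360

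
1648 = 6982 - 5334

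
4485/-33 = -136  +  1/11 = - 135.91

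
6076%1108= 536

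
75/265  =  15/53 = 0.28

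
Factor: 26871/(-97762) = -2^(  -  1)*3^1*7^(- 1)*13^2*53^1*6983^( - 1)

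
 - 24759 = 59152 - 83911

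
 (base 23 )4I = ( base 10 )110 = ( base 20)5a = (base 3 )11002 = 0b1101110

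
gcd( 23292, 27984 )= 12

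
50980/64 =12745/16=796.56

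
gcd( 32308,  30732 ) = 788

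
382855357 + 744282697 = 1127138054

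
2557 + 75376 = 77933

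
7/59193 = 7/59193 = 0.00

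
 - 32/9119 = - 32/9119 = -0.00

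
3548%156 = 116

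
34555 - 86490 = -51935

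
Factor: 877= 877^1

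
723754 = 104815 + 618939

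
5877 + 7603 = 13480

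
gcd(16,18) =2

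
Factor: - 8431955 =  - 5^1*7^1*240913^1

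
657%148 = 65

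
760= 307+453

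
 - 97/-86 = 97/86 = 1.13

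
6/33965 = 6/33965 = 0.00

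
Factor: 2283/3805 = 3^1*5^( - 1 )= 3/5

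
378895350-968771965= - 589876615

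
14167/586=24  +  103/586=24.18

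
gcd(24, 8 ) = 8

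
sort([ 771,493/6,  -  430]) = [ - 430,493/6,771 ] 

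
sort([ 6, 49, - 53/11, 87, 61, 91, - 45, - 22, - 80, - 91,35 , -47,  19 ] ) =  [ - 91,- 80, - 47, - 45 , - 22,  -  53/11, 6, 19 , 35, 49,61, 87, 91]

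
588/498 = 98/83 = 1.18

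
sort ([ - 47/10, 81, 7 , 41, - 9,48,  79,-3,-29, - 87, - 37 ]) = [ - 87, -37,  -  29, - 9,  -  47/10,-3, 7, 41, 48, 79, 81 ]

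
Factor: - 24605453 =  - 41^1*73^1*8221^1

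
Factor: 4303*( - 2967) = - 12767001 =-3^1*13^1*23^1 * 43^1*331^1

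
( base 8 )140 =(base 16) 60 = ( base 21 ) 4c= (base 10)96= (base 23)44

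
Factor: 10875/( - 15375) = -29^1*41^( - 1) = - 29/41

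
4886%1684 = 1518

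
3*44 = 132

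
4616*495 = 2284920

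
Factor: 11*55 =5^1 * 11^2  =  605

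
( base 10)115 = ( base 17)6d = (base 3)11021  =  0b1110011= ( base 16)73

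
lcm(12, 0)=0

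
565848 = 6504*87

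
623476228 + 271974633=895450861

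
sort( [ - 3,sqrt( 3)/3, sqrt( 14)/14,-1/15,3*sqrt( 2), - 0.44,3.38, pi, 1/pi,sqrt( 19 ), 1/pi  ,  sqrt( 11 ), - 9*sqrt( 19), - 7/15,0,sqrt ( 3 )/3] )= [ - 9* sqrt(19), - 3, - 7/15, - 0.44, - 1/15, 0 , sqrt( 14)/14 , 1/pi, 1/pi, sqrt ( 3) /3, sqrt(3 ) /3, pi, sqrt ( 11), 3.38, 3 * sqrt(2 ), sqrt ( 19)]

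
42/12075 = 2/575 =0.00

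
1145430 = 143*8010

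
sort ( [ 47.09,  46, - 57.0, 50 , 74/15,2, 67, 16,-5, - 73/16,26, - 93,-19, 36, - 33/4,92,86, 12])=[ - 93,- 57.0,-19, - 33/4, - 5 , - 73/16, 2,74/15,12, 16,26,  36, 46 , 47.09,50,67,86, 92] 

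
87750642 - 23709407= 64041235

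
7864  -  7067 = 797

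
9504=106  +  9398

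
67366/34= 33683/17   =  1981.35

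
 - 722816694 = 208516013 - 931332707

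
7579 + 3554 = 11133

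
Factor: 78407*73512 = 5763855384 = 2^3*3^2*7^1 * 23^1*487^1*  1021^1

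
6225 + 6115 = 12340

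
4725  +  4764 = 9489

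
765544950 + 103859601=869404551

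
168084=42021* 4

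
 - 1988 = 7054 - 9042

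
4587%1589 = 1409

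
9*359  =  3231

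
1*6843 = 6843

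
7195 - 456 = 6739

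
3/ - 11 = -1 + 8/11= - 0.27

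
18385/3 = 18385/3 = 6128.33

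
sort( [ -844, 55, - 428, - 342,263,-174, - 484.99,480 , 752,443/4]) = [ - 844 ,  -  484.99,-428, - 342 , - 174, 55,443/4,263,480,752]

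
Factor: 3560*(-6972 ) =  - 24820320  =  - 2^5*3^1*5^1*7^1*83^1*89^1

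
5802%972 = 942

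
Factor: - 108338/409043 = -2^1 *19^1*2851^1*409043^(- 1) 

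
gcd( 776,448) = 8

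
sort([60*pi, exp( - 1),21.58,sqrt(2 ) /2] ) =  [exp (  -  1 ) , sqrt( 2 )/2, 21.58,60*pi]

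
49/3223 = 49/3223 = 0.02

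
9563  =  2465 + 7098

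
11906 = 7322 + 4584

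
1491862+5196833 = 6688695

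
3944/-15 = -3944/15 = -262.93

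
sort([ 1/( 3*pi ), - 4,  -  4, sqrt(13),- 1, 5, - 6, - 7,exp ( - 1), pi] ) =[ - 7, - 6, - 4, - 4 ,- 1, 1/( 3*pi ),  exp( - 1 ) , pi,sqrt(13),5]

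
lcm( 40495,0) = 0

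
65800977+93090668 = 158891645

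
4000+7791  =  11791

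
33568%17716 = 15852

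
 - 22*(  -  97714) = 2149708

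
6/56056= 3/28028 = 0.00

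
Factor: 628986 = 2^1*3^1*104831^1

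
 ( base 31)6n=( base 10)209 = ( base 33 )6B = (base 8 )321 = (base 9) 252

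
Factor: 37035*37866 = 2^1*3^3* 5^1*823^1*6311^1 = 1402367310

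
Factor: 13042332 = 2^2  *3^2  *  17^1*101^1*211^1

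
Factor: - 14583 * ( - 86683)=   1264098189 = 3^1*17^1*4861^1*5099^1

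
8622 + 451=9073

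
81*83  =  6723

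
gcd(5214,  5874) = 66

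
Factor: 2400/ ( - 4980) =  - 2^3*  5^1*83^( - 1) = - 40/83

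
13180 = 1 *13180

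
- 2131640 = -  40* 53291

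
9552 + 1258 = 10810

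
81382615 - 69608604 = 11774011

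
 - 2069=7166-9235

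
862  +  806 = 1668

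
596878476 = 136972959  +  459905517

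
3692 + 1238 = 4930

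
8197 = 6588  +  1609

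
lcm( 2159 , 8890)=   151130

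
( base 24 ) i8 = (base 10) 440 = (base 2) 110111000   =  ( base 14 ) 236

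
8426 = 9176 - 750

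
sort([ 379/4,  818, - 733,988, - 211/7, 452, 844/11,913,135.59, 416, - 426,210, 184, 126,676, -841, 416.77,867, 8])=[ - 841, - 733, - 426, - 211/7, 8,844/11,  379/4, 126,135.59, 184,210,416, 416.77,452, 676,818,867, 913, 988 ]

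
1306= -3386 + 4692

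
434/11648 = 31/832 = 0.04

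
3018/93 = 1006/31 =32.45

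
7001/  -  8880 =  - 1 + 1879/8880 = - 0.79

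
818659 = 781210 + 37449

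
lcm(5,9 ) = 45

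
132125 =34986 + 97139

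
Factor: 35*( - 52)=-2^2*5^1*7^1 * 13^1 = - 1820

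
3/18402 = 1/6134 =0.00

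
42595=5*8519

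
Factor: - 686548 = -2^2*171637^1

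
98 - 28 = 70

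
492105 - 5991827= -5499722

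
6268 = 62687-56419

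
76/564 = 19/141  =  0.13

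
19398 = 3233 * 6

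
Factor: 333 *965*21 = 6748245= 3^3*  5^1*7^1*37^1*193^1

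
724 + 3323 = 4047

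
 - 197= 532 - 729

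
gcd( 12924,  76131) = 9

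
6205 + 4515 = 10720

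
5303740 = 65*81596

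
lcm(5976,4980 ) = 29880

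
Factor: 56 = 2^3*7^1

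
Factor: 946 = 2^1*11^1*43^1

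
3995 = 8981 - 4986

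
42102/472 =21051/236=89.20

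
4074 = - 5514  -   - 9588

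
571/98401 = 571/98401= 0.01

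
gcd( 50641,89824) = 1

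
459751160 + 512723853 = 972475013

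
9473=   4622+4851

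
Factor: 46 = 2^1*23^1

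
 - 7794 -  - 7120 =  - 674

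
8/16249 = 8/16249 = 0.00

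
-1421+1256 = - 165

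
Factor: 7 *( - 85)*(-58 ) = 34510 = 2^1*5^1*7^1*17^1*29^1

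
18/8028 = 1/446 = 0.00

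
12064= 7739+4325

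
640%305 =30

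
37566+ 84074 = 121640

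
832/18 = 416/9 = 46.22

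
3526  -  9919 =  - 6393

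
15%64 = 15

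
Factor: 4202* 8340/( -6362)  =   -2^2*3^1*5^1*11^1*139^1*191^1*3181^( - 1 ) = - 17522340/3181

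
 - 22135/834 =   -  22135/834=- 26.54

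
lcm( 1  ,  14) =14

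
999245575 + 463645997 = 1462891572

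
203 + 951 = 1154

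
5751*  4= 23004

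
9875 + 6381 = 16256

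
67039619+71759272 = 138798891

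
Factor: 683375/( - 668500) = -781/764 = - 2^(-2) *11^1 *71^1*191^(-1)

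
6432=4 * 1608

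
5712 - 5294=418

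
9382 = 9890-508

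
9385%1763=570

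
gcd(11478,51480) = 6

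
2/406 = 1/203 = 0.00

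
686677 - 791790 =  - 105113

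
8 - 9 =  - 1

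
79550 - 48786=30764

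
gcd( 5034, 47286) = 6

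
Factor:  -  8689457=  - 7^1*1241351^1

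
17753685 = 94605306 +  - 76851621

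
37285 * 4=149140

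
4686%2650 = 2036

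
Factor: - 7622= - 2^1*37^1*103^1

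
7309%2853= 1603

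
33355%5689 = 4910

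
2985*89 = 265665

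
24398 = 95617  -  71219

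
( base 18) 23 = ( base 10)39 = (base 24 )1f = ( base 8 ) 47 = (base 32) 17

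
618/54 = 11 + 4/9 = 11.44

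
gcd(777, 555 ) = 111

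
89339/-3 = - 29780 + 1/3=- 29779.67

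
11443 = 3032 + 8411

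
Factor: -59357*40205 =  - 5^1*11^1*17^1 *43^1*59357^1  =  - 2386448185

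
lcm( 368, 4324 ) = 17296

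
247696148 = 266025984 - 18329836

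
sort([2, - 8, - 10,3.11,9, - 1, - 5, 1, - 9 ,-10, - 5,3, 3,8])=[ - 10 , - 10, - 9, - 8 , - 5  ,  -  5, - 1, 1,2, 3 , 3 , 3.11, 8, 9 ]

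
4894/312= 2447/156 = 15.69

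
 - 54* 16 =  - 864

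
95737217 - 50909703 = 44827514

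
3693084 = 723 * 5108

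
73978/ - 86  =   - 36989/43 = -860.21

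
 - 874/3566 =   -  1 + 1346/1783 = -0.25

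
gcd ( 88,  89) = 1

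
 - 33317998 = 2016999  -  35334997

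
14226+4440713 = 4454939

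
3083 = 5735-2652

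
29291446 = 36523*802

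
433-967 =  - 534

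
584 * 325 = 189800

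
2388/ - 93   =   - 26  +  10/31 = - 25.68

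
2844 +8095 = 10939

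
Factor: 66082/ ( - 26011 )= - 94/37 = - 2^1*37^( - 1)*47^1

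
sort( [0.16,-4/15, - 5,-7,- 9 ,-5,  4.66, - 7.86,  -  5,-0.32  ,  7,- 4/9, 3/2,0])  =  [ - 9,  -  7.86, - 7, - 5,- 5,  -  5, - 4/9,-0.32 ,  -  4/15, 0, 0.16, 3/2, 4.66,  7]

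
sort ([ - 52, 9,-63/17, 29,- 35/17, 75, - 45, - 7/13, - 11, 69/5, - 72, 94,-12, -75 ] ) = [-75, - 72, - 52, - 45,  -  12,-11,-63/17 ,-35/17,- 7/13, 9, 69/5,29, 75,94]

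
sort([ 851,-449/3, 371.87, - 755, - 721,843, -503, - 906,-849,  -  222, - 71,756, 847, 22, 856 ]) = [ - 906, -849, - 755 , - 721, - 503, - 222, -449/3, - 71,22,371.87,756,843,847,  851 , 856] 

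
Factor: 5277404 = 2^2*11^1*277^1*433^1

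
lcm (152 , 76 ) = 152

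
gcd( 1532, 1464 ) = 4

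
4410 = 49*90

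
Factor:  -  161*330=-53130=- 2^1*3^1*5^1*7^1*11^1* 23^1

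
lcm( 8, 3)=24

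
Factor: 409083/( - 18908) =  - 2^( - 2 )*3^1*29^(-1)*163^( - 1 ) * 136361^1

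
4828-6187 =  - 1359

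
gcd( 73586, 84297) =1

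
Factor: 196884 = 2^2 * 3^3* 1823^1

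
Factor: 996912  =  2^4*3^2 *7^1*23^1 * 43^1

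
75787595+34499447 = 110287042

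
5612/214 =2806/107 = 26.22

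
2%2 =0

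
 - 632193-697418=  - 1329611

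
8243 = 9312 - 1069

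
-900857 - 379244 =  - 1280101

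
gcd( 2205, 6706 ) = 7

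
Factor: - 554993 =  - 31^1*17903^1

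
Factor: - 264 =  - 2^3*3^1 * 11^1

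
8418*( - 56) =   -  471408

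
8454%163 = 141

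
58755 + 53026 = 111781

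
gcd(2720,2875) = 5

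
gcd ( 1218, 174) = 174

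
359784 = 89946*4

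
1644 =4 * 411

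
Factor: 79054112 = 2^5*227^1*10883^1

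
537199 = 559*961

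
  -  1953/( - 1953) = 1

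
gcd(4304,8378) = 2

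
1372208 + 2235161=3607369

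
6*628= 3768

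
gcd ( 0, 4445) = 4445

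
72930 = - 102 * (-715 )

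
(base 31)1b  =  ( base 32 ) 1a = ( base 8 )52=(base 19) 24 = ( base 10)42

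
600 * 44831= 26898600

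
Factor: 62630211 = 3^1 *7^1*  59^1*50549^1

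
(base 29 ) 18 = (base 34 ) 13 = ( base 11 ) 34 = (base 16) 25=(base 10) 37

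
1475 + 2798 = 4273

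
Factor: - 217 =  - 7^1*31^1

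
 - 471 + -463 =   -  934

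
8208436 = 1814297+6394139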